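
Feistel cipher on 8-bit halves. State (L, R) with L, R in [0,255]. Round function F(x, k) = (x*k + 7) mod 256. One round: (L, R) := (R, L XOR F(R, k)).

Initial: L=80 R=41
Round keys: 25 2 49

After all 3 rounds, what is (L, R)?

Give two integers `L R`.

Answer: 158 29

Derivation:
Round 1 (k=25): L=41 R=88
Round 2 (k=2): L=88 R=158
Round 3 (k=49): L=158 R=29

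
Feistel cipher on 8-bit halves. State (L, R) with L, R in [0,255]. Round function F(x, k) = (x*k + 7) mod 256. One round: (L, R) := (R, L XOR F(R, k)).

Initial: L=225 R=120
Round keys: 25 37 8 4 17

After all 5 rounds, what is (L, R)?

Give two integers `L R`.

Round 1 (k=25): L=120 R=94
Round 2 (k=37): L=94 R=229
Round 3 (k=8): L=229 R=113
Round 4 (k=4): L=113 R=46
Round 5 (k=17): L=46 R=100

Answer: 46 100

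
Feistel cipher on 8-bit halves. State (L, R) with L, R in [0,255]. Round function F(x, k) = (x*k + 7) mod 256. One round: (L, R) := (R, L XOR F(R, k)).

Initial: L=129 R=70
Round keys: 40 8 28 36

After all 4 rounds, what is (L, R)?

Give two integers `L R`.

Round 1 (k=40): L=70 R=118
Round 2 (k=8): L=118 R=241
Round 3 (k=28): L=241 R=21
Round 4 (k=36): L=21 R=10

Answer: 21 10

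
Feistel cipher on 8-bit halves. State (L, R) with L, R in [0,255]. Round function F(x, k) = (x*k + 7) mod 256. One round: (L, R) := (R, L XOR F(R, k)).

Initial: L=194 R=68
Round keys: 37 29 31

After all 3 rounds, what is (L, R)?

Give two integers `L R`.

Round 1 (k=37): L=68 R=25
Round 2 (k=29): L=25 R=152
Round 3 (k=31): L=152 R=118

Answer: 152 118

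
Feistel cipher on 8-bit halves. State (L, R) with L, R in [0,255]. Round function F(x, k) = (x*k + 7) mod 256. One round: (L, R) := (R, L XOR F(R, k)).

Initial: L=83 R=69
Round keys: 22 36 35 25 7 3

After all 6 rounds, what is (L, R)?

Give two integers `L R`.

Round 1 (k=22): L=69 R=166
Round 2 (k=36): L=166 R=26
Round 3 (k=35): L=26 R=51
Round 4 (k=25): L=51 R=24
Round 5 (k=7): L=24 R=156
Round 6 (k=3): L=156 R=195

Answer: 156 195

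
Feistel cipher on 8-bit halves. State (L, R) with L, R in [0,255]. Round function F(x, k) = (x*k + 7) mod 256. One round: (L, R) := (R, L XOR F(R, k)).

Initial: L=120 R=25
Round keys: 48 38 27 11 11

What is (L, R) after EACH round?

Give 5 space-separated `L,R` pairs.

Round 1 (k=48): L=25 R=207
Round 2 (k=38): L=207 R=216
Round 3 (k=27): L=216 R=0
Round 4 (k=11): L=0 R=223
Round 5 (k=11): L=223 R=156

Answer: 25,207 207,216 216,0 0,223 223,156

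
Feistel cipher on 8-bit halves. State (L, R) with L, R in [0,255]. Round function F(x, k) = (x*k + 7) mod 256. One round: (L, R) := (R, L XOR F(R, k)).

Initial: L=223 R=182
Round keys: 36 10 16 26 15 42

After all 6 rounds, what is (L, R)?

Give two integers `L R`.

Answer: 140 19

Derivation:
Round 1 (k=36): L=182 R=64
Round 2 (k=10): L=64 R=49
Round 3 (k=16): L=49 R=87
Round 4 (k=26): L=87 R=236
Round 5 (k=15): L=236 R=140
Round 6 (k=42): L=140 R=19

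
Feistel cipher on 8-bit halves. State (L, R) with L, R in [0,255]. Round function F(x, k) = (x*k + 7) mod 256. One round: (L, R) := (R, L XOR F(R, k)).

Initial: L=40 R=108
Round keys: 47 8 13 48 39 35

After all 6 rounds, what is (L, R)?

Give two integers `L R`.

Answer: 142 245

Derivation:
Round 1 (k=47): L=108 R=243
Round 2 (k=8): L=243 R=243
Round 3 (k=13): L=243 R=173
Round 4 (k=48): L=173 R=132
Round 5 (k=39): L=132 R=142
Round 6 (k=35): L=142 R=245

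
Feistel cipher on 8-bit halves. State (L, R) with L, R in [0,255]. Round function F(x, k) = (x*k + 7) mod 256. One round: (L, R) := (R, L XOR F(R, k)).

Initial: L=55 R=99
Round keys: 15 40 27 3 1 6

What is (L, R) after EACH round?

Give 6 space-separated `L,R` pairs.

Round 1 (k=15): L=99 R=227
Round 2 (k=40): L=227 R=28
Round 3 (k=27): L=28 R=24
Round 4 (k=3): L=24 R=83
Round 5 (k=1): L=83 R=66
Round 6 (k=6): L=66 R=192

Answer: 99,227 227,28 28,24 24,83 83,66 66,192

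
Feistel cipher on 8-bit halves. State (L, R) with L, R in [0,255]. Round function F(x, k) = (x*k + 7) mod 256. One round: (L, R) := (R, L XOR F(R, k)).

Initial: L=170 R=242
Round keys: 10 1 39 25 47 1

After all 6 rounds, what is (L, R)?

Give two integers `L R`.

Answer: 210 144

Derivation:
Round 1 (k=10): L=242 R=209
Round 2 (k=1): L=209 R=42
Round 3 (k=39): L=42 R=188
Round 4 (k=25): L=188 R=73
Round 5 (k=47): L=73 R=210
Round 6 (k=1): L=210 R=144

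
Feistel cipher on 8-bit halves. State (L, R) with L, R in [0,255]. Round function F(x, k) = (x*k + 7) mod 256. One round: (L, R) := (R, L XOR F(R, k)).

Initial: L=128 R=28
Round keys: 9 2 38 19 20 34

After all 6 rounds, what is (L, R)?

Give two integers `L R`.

Round 1 (k=9): L=28 R=131
Round 2 (k=2): L=131 R=17
Round 3 (k=38): L=17 R=14
Round 4 (k=19): L=14 R=0
Round 5 (k=20): L=0 R=9
Round 6 (k=34): L=9 R=57

Answer: 9 57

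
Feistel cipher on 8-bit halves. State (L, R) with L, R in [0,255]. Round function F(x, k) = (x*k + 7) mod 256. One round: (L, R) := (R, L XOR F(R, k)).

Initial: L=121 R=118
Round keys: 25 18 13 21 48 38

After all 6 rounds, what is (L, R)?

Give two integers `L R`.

Answer: 95 167

Derivation:
Round 1 (k=25): L=118 R=244
Round 2 (k=18): L=244 R=89
Round 3 (k=13): L=89 R=120
Round 4 (k=21): L=120 R=134
Round 5 (k=48): L=134 R=95
Round 6 (k=38): L=95 R=167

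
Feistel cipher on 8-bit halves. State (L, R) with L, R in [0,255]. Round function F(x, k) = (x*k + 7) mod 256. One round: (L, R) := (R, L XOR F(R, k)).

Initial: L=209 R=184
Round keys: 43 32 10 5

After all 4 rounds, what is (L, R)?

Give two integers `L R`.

Round 1 (k=43): L=184 R=62
Round 2 (k=32): L=62 R=127
Round 3 (k=10): L=127 R=195
Round 4 (k=5): L=195 R=169

Answer: 195 169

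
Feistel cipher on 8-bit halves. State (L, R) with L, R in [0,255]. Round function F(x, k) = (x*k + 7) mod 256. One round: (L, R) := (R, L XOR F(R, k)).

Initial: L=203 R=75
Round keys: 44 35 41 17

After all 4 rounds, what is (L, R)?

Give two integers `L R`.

Answer: 51 70

Derivation:
Round 1 (k=44): L=75 R=32
Round 2 (k=35): L=32 R=44
Round 3 (k=41): L=44 R=51
Round 4 (k=17): L=51 R=70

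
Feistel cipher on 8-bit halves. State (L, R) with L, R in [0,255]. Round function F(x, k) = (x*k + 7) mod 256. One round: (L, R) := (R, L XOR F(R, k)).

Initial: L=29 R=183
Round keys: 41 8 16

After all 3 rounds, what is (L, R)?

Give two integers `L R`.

Round 1 (k=41): L=183 R=75
Round 2 (k=8): L=75 R=232
Round 3 (k=16): L=232 R=204

Answer: 232 204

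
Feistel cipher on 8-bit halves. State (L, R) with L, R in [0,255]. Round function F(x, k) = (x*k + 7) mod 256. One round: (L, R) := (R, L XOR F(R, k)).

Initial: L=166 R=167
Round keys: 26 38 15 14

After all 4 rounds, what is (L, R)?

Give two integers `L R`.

Answer: 226 77

Derivation:
Round 1 (k=26): L=167 R=91
Round 2 (k=38): L=91 R=46
Round 3 (k=15): L=46 R=226
Round 4 (k=14): L=226 R=77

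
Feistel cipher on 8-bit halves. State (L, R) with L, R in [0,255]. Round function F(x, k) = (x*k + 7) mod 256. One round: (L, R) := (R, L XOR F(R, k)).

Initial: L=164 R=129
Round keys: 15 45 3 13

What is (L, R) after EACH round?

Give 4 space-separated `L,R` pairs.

Round 1 (k=15): L=129 R=50
Round 2 (k=45): L=50 R=80
Round 3 (k=3): L=80 R=197
Round 4 (k=13): L=197 R=88

Answer: 129,50 50,80 80,197 197,88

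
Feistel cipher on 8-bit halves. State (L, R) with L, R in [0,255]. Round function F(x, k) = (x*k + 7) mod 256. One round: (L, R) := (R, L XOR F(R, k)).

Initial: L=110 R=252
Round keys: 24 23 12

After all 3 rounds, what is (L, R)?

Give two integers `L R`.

Answer: 234 54

Derivation:
Round 1 (k=24): L=252 R=201
Round 2 (k=23): L=201 R=234
Round 3 (k=12): L=234 R=54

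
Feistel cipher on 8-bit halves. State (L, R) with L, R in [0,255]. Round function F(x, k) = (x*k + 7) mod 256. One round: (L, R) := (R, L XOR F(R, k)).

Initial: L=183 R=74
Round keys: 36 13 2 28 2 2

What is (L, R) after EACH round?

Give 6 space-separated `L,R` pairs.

Answer: 74,216 216,181 181,169 169,54 54,218 218,141

Derivation:
Round 1 (k=36): L=74 R=216
Round 2 (k=13): L=216 R=181
Round 3 (k=2): L=181 R=169
Round 4 (k=28): L=169 R=54
Round 5 (k=2): L=54 R=218
Round 6 (k=2): L=218 R=141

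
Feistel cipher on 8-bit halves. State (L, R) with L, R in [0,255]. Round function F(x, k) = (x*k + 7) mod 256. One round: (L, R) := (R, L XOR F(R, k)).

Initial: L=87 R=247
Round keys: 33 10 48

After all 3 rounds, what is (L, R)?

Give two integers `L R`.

Round 1 (k=33): L=247 R=137
Round 2 (k=10): L=137 R=150
Round 3 (k=48): L=150 R=174

Answer: 150 174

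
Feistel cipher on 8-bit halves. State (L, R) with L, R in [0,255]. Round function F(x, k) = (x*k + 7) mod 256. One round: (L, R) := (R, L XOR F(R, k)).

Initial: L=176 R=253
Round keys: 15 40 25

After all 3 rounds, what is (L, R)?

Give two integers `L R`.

Answer: 106 11

Derivation:
Round 1 (k=15): L=253 R=106
Round 2 (k=40): L=106 R=106
Round 3 (k=25): L=106 R=11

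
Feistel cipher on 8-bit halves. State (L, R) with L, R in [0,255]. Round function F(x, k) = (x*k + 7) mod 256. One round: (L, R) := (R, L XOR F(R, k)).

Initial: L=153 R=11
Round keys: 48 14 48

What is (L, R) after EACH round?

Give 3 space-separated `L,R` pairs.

Round 1 (k=48): L=11 R=142
Round 2 (k=14): L=142 R=192
Round 3 (k=48): L=192 R=137

Answer: 11,142 142,192 192,137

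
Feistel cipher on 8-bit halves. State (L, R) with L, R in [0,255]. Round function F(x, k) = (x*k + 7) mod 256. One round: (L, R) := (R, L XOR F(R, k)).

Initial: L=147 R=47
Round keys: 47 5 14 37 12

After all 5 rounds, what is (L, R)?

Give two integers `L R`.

Answer: 172 57

Derivation:
Round 1 (k=47): L=47 R=59
Round 2 (k=5): L=59 R=1
Round 3 (k=14): L=1 R=46
Round 4 (k=37): L=46 R=172
Round 5 (k=12): L=172 R=57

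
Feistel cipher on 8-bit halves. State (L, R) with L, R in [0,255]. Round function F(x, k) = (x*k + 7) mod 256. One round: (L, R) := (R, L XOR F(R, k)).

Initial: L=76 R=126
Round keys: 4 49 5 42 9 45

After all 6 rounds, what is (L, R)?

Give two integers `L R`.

Round 1 (k=4): L=126 R=179
Round 2 (k=49): L=179 R=52
Round 3 (k=5): L=52 R=184
Round 4 (k=42): L=184 R=3
Round 5 (k=9): L=3 R=154
Round 6 (k=45): L=154 R=26

Answer: 154 26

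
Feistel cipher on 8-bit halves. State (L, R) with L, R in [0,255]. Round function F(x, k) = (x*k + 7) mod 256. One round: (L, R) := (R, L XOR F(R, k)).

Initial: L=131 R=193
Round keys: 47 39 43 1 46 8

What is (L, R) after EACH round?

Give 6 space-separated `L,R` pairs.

Answer: 193,245 245,155 155,229 229,119 119,140 140,16

Derivation:
Round 1 (k=47): L=193 R=245
Round 2 (k=39): L=245 R=155
Round 3 (k=43): L=155 R=229
Round 4 (k=1): L=229 R=119
Round 5 (k=46): L=119 R=140
Round 6 (k=8): L=140 R=16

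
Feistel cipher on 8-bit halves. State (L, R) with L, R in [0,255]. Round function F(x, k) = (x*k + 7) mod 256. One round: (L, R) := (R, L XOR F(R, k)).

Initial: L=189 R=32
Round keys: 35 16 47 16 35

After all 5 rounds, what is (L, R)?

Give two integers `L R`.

Round 1 (k=35): L=32 R=218
Round 2 (k=16): L=218 R=135
Round 3 (k=47): L=135 R=10
Round 4 (k=16): L=10 R=32
Round 5 (k=35): L=32 R=109

Answer: 32 109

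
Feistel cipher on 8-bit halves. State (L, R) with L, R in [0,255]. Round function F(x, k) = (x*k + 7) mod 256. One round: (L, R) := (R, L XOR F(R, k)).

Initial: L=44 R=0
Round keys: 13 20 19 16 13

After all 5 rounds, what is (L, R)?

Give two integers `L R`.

Round 1 (k=13): L=0 R=43
Round 2 (k=20): L=43 R=99
Round 3 (k=19): L=99 R=75
Round 4 (k=16): L=75 R=212
Round 5 (k=13): L=212 R=128

Answer: 212 128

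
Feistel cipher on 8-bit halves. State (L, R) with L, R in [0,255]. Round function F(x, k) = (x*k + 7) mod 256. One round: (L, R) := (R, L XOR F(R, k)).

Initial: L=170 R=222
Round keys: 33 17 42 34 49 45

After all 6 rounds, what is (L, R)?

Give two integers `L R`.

Answer: 126 2

Derivation:
Round 1 (k=33): L=222 R=15
Round 2 (k=17): L=15 R=216
Round 3 (k=42): L=216 R=120
Round 4 (k=34): L=120 R=47
Round 5 (k=49): L=47 R=126
Round 6 (k=45): L=126 R=2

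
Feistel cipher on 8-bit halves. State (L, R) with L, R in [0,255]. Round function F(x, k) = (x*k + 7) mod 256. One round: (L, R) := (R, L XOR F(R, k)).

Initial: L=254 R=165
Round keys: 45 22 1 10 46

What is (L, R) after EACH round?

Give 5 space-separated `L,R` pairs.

Round 1 (k=45): L=165 R=246
Round 2 (k=22): L=246 R=142
Round 3 (k=1): L=142 R=99
Round 4 (k=10): L=99 R=107
Round 5 (k=46): L=107 R=34

Answer: 165,246 246,142 142,99 99,107 107,34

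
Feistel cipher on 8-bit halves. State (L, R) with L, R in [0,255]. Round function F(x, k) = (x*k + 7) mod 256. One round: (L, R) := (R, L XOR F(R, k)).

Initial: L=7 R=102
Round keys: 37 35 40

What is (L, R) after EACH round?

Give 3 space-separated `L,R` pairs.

Answer: 102,194 194,235 235,125

Derivation:
Round 1 (k=37): L=102 R=194
Round 2 (k=35): L=194 R=235
Round 3 (k=40): L=235 R=125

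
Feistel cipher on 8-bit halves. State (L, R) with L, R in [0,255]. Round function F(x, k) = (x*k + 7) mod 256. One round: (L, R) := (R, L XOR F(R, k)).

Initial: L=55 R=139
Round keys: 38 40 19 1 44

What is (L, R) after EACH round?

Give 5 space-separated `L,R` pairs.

Answer: 139,158 158,60 60,229 229,208 208,34

Derivation:
Round 1 (k=38): L=139 R=158
Round 2 (k=40): L=158 R=60
Round 3 (k=19): L=60 R=229
Round 4 (k=1): L=229 R=208
Round 5 (k=44): L=208 R=34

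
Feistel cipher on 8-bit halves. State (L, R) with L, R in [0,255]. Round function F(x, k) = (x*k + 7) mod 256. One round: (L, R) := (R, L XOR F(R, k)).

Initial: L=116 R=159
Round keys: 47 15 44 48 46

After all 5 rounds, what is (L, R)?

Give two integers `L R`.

Answer: 243 202

Derivation:
Round 1 (k=47): L=159 R=76
Round 2 (k=15): L=76 R=228
Round 3 (k=44): L=228 R=123
Round 4 (k=48): L=123 R=243
Round 5 (k=46): L=243 R=202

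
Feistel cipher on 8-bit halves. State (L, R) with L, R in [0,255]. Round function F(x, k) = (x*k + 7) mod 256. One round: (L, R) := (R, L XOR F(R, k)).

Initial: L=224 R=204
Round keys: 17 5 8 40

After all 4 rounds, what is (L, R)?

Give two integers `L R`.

Round 1 (k=17): L=204 R=115
Round 2 (k=5): L=115 R=138
Round 3 (k=8): L=138 R=36
Round 4 (k=40): L=36 R=45

Answer: 36 45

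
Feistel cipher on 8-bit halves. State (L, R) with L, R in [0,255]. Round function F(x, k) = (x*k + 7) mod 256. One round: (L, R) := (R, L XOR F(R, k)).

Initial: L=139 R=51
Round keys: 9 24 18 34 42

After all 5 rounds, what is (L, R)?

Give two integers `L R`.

Answer: 63 155

Derivation:
Round 1 (k=9): L=51 R=89
Round 2 (k=24): L=89 R=108
Round 3 (k=18): L=108 R=198
Round 4 (k=34): L=198 R=63
Round 5 (k=42): L=63 R=155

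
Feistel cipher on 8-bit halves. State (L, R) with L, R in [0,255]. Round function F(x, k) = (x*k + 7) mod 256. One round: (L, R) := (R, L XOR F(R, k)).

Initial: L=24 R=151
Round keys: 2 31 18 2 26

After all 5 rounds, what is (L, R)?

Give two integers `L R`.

Answer: 210 199

Derivation:
Round 1 (k=2): L=151 R=45
Round 2 (k=31): L=45 R=237
Round 3 (k=18): L=237 R=156
Round 4 (k=2): L=156 R=210
Round 5 (k=26): L=210 R=199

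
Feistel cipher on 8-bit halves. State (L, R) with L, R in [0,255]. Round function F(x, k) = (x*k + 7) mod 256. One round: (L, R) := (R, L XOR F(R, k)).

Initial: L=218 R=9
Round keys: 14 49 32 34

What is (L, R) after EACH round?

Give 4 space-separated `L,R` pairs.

Answer: 9,95 95,63 63,184 184,72

Derivation:
Round 1 (k=14): L=9 R=95
Round 2 (k=49): L=95 R=63
Round 3 (k=32): L=63 R=184
Round 4 (k=34): L=184 R=72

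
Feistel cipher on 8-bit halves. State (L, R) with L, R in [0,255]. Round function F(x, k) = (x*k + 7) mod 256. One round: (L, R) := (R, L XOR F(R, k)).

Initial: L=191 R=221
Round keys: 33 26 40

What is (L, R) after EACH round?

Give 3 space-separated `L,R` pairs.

Answer: 221,59 59,216 216,252

Derivation:
Round 1 (k=33): L=221 R=59
Round 2 (k=26): L=59 R=216
Round 3 (k=40): L=216 R=252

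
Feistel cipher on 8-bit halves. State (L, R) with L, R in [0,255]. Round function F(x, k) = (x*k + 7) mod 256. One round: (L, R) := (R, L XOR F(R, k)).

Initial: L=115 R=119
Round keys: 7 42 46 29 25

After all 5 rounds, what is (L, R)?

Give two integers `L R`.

Round 1 (k=7): L=119 R=59
Round 2 (k=42): L=59 R=194
Round 3 (k=46): L=194 R=216
Round 4 (k=29): L=216 R=189
Round 5 (k=25): L=189 R=164

Answer: 189 164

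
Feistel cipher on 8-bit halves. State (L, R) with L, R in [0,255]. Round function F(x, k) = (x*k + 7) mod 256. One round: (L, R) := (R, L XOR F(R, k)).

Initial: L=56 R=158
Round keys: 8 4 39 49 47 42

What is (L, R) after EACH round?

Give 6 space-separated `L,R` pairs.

Round 1 (k=8): L=158 R=207
Round 2 (k=4): L=207 R=221
Round 3 (k=39): L=221 R=125
Round 4 (k=49): L=125 R=41
Round 5 (k=47): L=41 R=243
Round 6 (k=42): L=243 R=204

Answer: 158,207 207,221 221,125 125,41 41,243 243,204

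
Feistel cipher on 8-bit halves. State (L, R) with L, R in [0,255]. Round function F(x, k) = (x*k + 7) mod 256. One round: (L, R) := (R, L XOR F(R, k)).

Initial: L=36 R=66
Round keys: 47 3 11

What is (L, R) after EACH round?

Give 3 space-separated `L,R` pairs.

Round 1 (k=47): L=66 R=1
Round 2 (k=3): L=1 R=72
Round 3 (k=11): L=72 R=30

Answer: 66,1 1,72 72,30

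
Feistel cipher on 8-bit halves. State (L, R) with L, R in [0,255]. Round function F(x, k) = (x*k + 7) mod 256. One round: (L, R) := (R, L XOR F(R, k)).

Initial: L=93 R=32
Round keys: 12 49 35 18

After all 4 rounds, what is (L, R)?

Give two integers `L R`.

Answer: 16 198

Derivation:
Round 1 (k=12): L=32 R=218
Round 2 (k=49): L=218 R=225
Round 3 (k=35): L=225 R=16
Round 4 (k=18): L=16 R=198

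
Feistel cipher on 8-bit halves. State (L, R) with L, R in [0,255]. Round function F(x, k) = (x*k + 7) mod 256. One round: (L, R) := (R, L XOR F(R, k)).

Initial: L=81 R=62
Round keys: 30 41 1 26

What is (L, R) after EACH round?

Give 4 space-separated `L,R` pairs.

Answer: 62,26 26,15 15,12 12,48

Derivation:
Round 1 (k=30): L=62 R=26
Round 2 (k=41): L=26 R=15
Round 3 (k=1): L=15 R=12
Round 4 (k=26): L=12 R=48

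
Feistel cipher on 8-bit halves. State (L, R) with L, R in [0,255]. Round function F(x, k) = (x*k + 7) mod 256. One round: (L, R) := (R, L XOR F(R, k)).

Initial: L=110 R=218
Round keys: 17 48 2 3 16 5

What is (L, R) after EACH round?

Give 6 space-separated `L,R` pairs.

Answer: 218,239 239,13 13,206 206,124 124,9 9,72

Derivation:
Round 1 (k=17): L=218 R=239
Round 2 (k=48): L=239 R=13
Round 3 (k=2): L=13 R=206
Round 4 (k=3): L=206 R=124
Round 5 (k=16): L=124 R=9
Round 6 (k=5): L=9 R=72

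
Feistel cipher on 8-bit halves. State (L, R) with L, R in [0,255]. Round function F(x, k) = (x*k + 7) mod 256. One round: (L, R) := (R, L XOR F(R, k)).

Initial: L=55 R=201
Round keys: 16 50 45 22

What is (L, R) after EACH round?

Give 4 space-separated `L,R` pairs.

Round 1 (k=16): L=201 R=160
Round 2 (k=50): L=160 R=142
Round 3 (k=45): L=142 R=93
Round 4 (k=22): L=93 R=139

Answer: 201,160 160,142 142,93 93,139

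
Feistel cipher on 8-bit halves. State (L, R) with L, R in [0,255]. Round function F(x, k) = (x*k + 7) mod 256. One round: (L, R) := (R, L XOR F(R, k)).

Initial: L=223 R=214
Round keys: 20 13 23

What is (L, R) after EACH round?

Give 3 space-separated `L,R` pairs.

Answer: 214,96 96,49 49,14

Derivation:
Round 1 (k=20): L=214 R=96
Round 2 (k=13): L=96 R=49
Round 3 (k=23): L=49 R=14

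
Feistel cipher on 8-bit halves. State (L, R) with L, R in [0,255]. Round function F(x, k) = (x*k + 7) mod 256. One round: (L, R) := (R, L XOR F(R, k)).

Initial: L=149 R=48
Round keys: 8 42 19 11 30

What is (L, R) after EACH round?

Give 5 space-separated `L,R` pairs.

Round 1 (k=8): L=48 R=18
Round 2 (k=42): L=18 R=203
Round 3 (k=19): L=203 R=10
Round 4 (k=11): L=10 R=190
Round 5 (k=30): L=190 R=65

Answer: 48,18 18,203 203,10 10,190 190,65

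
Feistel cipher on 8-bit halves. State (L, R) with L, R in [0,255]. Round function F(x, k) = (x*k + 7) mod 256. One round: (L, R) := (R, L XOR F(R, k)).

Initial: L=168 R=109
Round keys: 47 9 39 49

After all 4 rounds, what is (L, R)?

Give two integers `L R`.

Answer: 241 252

Derivation:
Round 1 (k=47): L=109 R=162
Round 2 (k=9): L=162 R=212
Round 3 (k=39): L=212 R=241
Round 4 (k=49): L=241 R=252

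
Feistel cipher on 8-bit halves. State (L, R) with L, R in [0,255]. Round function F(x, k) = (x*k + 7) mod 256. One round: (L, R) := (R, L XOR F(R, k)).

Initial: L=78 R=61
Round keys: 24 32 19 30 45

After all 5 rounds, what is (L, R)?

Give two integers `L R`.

Round 1 (k=24): L=61 R=241
Round 2 (k=32): L=241 R=26
Round 3 (k=19): L=26 R=4
Round 4 (k=30): L=4 R=101
Round 5 (k=45): L=101 R=204

Answer: 101 204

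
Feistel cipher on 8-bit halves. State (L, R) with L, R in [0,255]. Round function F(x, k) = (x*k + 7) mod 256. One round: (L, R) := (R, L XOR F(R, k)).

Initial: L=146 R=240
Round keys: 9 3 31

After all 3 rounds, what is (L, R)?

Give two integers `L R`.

Round 1 (k=9): L=240 R=229
Round 2 (k=3): L=229 R=70
Round 3 (k=31): L=70 R=100

Answer: 70 100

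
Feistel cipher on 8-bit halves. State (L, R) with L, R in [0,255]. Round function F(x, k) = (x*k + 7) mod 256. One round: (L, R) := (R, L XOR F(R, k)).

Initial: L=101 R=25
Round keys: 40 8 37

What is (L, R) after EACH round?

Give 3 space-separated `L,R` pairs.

Answer: 25,138 138,78 78,199

Derivation:
Round 1 (k=40): L=25 R=138
Round 2 (k=8): L=138 R=78
Round 3 (k=37): L=78 R=199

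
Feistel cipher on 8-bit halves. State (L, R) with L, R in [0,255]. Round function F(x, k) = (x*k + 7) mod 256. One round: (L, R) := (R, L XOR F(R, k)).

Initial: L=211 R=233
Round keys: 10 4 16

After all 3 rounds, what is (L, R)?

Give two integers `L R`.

Round 1 (k=10): L=233 R=242
Round 2 (k=4): L=242 R=38
Round 3 (k=16): L=38 R=149

Answer: 38 149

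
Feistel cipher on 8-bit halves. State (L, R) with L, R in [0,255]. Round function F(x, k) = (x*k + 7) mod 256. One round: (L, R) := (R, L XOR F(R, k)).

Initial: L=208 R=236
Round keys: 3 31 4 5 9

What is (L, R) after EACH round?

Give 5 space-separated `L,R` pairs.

Round 1 (k=3): L=236 R=27
Round 2 (k=31): L=27 R=160
Round 3 (k=4): L=160 R=156
Round 4 (k=5): L=156 R=179
Round 5 (k=9): L=179 R=206

Answer: 236,27 27,160 160,156 156,179 179,206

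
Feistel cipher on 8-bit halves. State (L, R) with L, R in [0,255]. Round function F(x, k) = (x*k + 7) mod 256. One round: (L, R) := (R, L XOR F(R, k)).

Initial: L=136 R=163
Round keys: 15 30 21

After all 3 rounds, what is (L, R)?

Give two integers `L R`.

Answer: 236 127

Derivation:
Round 1 (k=15): L=163 R=28
Round 2 (k=30): L=28 R=236
Round 3 (k=21): L=236 R=127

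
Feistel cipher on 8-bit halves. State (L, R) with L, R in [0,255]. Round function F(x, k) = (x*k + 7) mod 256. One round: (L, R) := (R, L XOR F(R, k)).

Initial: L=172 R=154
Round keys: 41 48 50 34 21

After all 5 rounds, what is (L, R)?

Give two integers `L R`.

Round 1 (k=41): L=154 R=29
Round 2 (k=48): L=29 R=237
Round 3 (k=50): L=237 R=76
Round 4 (k=34): L=76 R=242
Round 5 (k=21): L=242 R=173

Answer: 242 173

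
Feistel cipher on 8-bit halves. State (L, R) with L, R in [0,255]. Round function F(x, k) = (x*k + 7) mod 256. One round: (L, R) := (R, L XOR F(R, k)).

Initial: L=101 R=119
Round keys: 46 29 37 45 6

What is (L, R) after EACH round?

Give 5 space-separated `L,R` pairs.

Round 1 (k=46): L=119 R=12
Round 2 (k=29): L=12 R=20
Round 3 (k=37): L=20 R=231
Round 4 (k=45): L=231 R=182
Round 5 (k=6): L=182 R=172

Answer: 119,12 12,20 20,231 231,182 182,172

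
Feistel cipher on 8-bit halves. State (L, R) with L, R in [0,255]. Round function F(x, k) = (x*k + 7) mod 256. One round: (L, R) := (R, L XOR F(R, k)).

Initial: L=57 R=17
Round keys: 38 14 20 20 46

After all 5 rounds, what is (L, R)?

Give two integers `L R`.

Round 1 (k=38): L=17 R=180
Round 2 (k=14): L=180 R=206
Round 3 (k=20): L=206 R=171
Round 4 (k=20): L=171 R=173
Round 5 (k=46): L=173 R=182

Answer: 173 182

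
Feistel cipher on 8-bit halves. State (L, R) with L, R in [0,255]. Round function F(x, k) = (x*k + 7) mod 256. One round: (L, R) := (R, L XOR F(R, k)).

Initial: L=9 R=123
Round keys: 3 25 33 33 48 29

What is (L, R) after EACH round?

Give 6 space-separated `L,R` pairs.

Round 1 (k=3): L=123 R=113
Round 2 (k=25): L=113 R=107
Round 3 (k=33): L=107 R=163
Round 4 (k=33): L=163 R=97
Round 5 (k=48): L=97 R=148
Round 6 (k=29): L=148 R=170

Answer: 123,113 113,107 107,163 163,97 97,148 148,170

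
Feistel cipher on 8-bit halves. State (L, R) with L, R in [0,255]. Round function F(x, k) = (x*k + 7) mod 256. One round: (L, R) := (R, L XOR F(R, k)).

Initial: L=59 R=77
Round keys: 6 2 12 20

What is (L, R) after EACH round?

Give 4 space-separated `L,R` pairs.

Round 1 (k=6): L=77 R=238
Round 2 (k=2): L=238 R=174
Round 3 (k=12): L=174 R=193
Round 4 (k=20): L=193 R=181

Answer: 77,238 238,174 174,193 193,181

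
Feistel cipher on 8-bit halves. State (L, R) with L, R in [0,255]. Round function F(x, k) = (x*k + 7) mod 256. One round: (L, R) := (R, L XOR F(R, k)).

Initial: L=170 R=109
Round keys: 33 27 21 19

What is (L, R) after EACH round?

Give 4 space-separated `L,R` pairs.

Round 1 (k=33): L=109 R=190
Round 2 (k=27): L=190 R=124
Round 3 (k=21): L=124 R=141
Round 4 (k=19): L=141 R=2

Answer: 109,190 190,124 124,141 141,2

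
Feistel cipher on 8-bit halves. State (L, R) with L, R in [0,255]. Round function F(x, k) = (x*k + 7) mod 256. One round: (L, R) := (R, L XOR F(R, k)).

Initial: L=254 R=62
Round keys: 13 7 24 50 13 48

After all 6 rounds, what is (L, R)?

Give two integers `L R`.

Round 1 (k=13): L=62 R=211
Round 2 (k=7): L=211 R=242
Round 3 (k=24): L=242 R=100
Round 4 (k=50): L=100 R=125
Round 5 (k=13): L=125 R=4
Round 6 (k=48): L=4 R=186

Answer: 4 186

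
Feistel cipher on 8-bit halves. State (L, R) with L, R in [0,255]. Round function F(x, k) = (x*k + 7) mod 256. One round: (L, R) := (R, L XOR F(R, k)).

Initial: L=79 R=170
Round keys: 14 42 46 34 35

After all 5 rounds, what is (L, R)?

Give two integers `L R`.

Answer: 124 106

Derivation:
Round 1 (k=14): L=170 R=28
Round 2 (k=42): L=28 R=53
Round 3 (k=46): L=53 R=145
Round 4 (k=34): L=145 R=124
Round 5 (k=35): L=124 R=106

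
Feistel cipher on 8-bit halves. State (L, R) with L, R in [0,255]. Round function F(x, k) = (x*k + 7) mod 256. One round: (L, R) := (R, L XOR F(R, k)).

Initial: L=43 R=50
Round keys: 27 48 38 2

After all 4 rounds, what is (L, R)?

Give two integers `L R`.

Answer: 67 152

Derivation:
Round 1 (k=27): L=50 R=102
Round 2 (k=48): L=102 R=21
Round 3 (k=38): L=21 R=67
Round 4 (k=2): L=67 R=152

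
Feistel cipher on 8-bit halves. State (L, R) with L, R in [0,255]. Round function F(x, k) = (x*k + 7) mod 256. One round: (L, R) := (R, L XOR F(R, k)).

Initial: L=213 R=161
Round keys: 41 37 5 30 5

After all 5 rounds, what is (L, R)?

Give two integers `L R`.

Round 1 (k=41): L=161 R=5
Round 2 (k=37): L=5 R=97
Round 3 (k=5): L=97 R=233
Round 4 (k=30): L=233 R=52
Round 5 (k=5): L=52 R=226

Answer: 52 226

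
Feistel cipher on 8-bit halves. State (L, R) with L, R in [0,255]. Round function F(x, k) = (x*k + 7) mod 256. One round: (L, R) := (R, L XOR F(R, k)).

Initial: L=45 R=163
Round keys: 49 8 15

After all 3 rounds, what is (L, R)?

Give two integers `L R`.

Round 1 (k=49): L=163 R=23
Round 2 (k=8): L=23 R=28
Round 3 (k=15): L=28 R=188

Answer: 28 188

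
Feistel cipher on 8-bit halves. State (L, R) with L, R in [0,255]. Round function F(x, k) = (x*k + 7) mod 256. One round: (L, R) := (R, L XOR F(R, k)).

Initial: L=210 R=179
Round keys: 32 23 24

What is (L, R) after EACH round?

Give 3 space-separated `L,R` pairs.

Answer: 179,181 181,249 249,234

Derivation:
Round 1 (k=32): L=179 R=181
Round 2 (k=23): L=181 R=249
Round 3 (k=24): L=249 R=234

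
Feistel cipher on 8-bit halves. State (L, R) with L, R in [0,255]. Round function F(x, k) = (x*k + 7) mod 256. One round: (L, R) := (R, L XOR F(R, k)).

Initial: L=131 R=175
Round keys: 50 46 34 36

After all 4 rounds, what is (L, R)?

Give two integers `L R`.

Round 1 (k=50): L=175 R=182
Round 2 (k=46): L=182 R=20
Round 3 (k=34): L=20 R=25
Round 4 (k=36): L=25 R=159

Answer: 25 159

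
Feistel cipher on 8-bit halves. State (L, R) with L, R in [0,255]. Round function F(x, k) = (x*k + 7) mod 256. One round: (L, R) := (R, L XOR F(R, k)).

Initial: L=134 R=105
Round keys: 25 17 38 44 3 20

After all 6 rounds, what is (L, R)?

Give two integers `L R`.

Round 1 (k=25): L=105 R=206
Round 2 (k=17): L=206 R=220
Round 3 (k=38): L=220 R=97
Round 4 (k=44): L=97 R=111
Round 5 (k=3): L=111 R=53
Round 6 (k=20): L=53 R=68

Answer: 53 68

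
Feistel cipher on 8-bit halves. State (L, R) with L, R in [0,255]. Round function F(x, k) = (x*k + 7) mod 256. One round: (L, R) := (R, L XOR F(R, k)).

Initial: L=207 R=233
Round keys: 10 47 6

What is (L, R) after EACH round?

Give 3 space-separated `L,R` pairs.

Answer: 233,238 238,80 80,9

Derivation:
Round 1 (k=10): L=233 R=238
Round 2 (k=47): L=238 R=80
Round 3 (k=6): L=80 R=9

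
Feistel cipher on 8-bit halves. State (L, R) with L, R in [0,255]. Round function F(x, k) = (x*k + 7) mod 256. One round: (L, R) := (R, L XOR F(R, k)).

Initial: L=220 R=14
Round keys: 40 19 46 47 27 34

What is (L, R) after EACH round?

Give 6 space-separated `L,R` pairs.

Answer: 14,235 235,118 118,208 208,65 65,50 50,234

Derivation:
Round 1 (k=40): L=14 R=235
Round 2 (k=19): L=235 R=118
Round 3 (k=46): L=118 R=208
Round 4 (k=47): L=208 R=65
Round 5 (k=27): L=65 R=50
Round 6 (k=34): L=50 R=234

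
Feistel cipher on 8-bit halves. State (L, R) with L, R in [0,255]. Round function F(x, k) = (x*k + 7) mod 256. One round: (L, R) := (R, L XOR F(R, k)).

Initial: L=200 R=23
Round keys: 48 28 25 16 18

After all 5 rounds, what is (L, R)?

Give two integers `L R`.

Answer: 187 145

Derivation:
Round 1 (k=48): L=23 R=159
Round 2 (k=28): L=159 R=124
Round 3 (k=25): L=124 R=188
Round 4 (k=16): L=188 R=187
Round 5 (k=18): L=187 R=145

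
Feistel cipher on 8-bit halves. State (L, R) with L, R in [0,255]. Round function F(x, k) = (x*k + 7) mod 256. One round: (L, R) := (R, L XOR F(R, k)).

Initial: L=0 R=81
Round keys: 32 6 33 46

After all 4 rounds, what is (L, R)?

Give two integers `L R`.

Round 1 (k=32): L=81 R=39
Round 2 (k=6): L=39 R=160
Round 3 (k=33): L=160 R=128
Round 4 (k=46): L=128 R=167

Answer: 128 167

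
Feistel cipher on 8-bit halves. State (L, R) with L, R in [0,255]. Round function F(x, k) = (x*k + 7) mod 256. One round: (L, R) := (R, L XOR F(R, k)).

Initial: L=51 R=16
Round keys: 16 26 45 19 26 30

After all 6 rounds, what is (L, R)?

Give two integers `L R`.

Round 1 (k=16): L=16 R=52
Round 2 (k=26): L=52 R=95
Round 3 (k=45): L=95 R=142
Round 4 (k=19): L=142 R=206
Round 5 (k=26): L=206 R=125
Round 6 (k=30): L=125 R=99

Answer: 125 99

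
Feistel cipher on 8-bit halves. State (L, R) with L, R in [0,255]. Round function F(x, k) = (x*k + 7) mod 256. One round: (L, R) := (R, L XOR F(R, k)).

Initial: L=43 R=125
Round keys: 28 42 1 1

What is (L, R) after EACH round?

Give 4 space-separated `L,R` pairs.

Round 1 (k=28): L=125 R=152
Round 2 (k=42): L=152 R=138
Round 3 (k=1): L=138 R=9
Round 4 (k=1): L=9 R=154

Answer: 125,152 152,138 138,9 9,154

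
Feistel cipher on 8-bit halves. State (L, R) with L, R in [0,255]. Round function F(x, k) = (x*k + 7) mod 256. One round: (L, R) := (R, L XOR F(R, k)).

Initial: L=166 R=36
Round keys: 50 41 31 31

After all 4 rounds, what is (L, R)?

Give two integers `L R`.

Round 1 (k=50): L=36 R=169
Round 2 (k=41): L=169 R=60
Round 3 (k=31): L=60 R=226
Round 4 (k=31): L=226 R=89

Answer: 226 89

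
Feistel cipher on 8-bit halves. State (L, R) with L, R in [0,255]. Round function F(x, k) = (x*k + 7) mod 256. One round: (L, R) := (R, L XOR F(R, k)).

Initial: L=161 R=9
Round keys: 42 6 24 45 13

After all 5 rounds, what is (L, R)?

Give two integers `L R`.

Answer: 60 100

Derivation:
Round 1 (k=42): L=9 R=32
Round 2 (k=6): L=32 R=206
Round 3 (k=24): L=206 R=119
Round 4 (k=45): L=119 R=60
Round 5 (k=13): L=60 R=100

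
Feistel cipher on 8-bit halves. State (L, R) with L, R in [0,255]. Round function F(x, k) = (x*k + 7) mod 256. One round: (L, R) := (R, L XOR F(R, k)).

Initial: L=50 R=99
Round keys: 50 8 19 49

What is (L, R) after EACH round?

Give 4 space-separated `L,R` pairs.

Answer: 99,111 111,28 28,116 116,39

Derivation:
Round 1 (k=50): L=99 R=111
Round 2 (k=8): L=111 R=28
Round 3 (k=19): L=28 R=116
Round 4 (k=49): L=116 R=39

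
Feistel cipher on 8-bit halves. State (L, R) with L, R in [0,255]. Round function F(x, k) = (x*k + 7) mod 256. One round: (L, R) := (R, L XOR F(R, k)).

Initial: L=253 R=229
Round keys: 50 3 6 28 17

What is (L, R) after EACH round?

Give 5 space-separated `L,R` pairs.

Round 1 (k=50): L=229 R=60
Round 2 (k=3): L=60 R=94
Round 3 (k=6): L=94 R=7
Round 4 (k=28): L=7 R=149
Round 5 (k=17): L=149 R=235

Answer: 229,60 60,94 94,7 7,149 149,235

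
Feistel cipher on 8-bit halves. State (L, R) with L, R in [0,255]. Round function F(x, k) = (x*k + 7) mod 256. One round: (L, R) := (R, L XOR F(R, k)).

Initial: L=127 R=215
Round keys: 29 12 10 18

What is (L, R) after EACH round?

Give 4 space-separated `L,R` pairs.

Round 1 (k=29): L=215 R=29
Round 2 (k=12): L=29 R=180
Round 3 (k=10): L=180 R=18
Round 4 (k=18): L=18 R=255

Answer: 215,29 29,180 180,18 18,255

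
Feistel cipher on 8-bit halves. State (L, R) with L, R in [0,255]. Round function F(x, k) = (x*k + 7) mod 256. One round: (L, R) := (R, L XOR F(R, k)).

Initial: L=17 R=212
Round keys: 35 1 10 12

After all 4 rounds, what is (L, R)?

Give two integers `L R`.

Answer: 27 134

Derivation:
Round 1 (k=35): L=212 R=18
Round 2 (k=1): L=18 R=205
Round 3 (k=10): L=205 R=27
Round 4 (k=12): L=27 R=134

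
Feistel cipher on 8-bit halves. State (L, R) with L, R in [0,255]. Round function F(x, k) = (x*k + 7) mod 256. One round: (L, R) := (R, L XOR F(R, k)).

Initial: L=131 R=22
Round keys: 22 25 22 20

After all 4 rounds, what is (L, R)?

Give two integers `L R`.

Answer: 133 82

Derivation:
Round 1 (k=22): L=22 R=104
Round 2 (k=25): L=104 R=57
Round 3 (k=22): L=57 R=133
Round 4 (k=20): L=133 R=82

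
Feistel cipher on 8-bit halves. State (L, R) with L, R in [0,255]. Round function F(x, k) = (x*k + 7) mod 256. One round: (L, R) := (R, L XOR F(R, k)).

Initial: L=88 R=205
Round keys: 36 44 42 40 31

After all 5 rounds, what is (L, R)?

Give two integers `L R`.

Answer: 65 230

Derivation:
Round 1 (k=36): L=205 R=131
Round 2 (k=44): L=131 R=70
Round 3 (k=42): L=70 R=0
Round 4 (k=40): L=0 R=65
Round 5 (k=31): L=65 R=230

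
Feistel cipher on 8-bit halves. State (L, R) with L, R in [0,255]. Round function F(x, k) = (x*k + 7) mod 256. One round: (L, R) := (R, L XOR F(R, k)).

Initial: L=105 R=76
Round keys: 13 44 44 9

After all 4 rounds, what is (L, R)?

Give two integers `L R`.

Answer: 65 163

Derivation:
Round 1 (k=13): L=76 R=138
Round 2 (k=44): L=138 R=243
Round 3 (k=44): L=243 R=65
Round 4 (k=9): L=65 R=163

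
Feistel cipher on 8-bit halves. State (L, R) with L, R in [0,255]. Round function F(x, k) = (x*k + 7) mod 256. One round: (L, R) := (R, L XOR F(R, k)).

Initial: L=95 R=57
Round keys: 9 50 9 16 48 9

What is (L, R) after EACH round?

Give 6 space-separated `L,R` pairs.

Answer: 57,87 87,60 60,116 116,123 123,99 99,249

Derivation:
Round 1 (k=9): L=57 R=87
Round 2 (k=50): L=87 R=60
Round 3 (k=9): L=60 R=116
Round 4 (k=16): L=116 R=123
Round 5 (k=48): L=123 R=99
Round 6 (k=9): L=99 R=249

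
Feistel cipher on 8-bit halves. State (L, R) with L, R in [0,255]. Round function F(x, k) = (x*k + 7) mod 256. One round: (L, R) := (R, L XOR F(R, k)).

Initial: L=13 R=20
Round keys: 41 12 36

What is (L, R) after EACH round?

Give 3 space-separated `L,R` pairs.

Round 1 (k=41): L=20 R=54
Round 2 (k=12): L=54 R=155
Round 3 (k=36): L=155 R=229

Answer: 20,54 54,155 155,229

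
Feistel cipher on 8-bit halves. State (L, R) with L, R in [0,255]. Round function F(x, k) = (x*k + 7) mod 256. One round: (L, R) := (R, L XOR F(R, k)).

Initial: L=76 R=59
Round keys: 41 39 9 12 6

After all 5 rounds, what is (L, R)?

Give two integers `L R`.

Answer: 161 170

Derivation:
Round 1 (k=41): L=59 R=54
Round 2 (k=39): L=54 R=122
Round 3 (k=9): L=122 R=103
Round 4 (k=12): L=103 R=161
Round 5 (k=6): L=161 R=170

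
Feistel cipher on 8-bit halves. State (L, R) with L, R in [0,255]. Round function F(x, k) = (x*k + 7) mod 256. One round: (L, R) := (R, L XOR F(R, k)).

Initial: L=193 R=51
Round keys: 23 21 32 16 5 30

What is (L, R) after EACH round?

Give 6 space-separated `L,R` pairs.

Answer: 51,93 93,155 155,58 58,60 60,9 9,41

Derivation:
Round 1 (k=23): L=51 R=93
Round 2 (k=21): L=93 R=155
Round 3 (k=32): L=155 R=58
Round 4 (k=16): L=58 R=60
Round 5 (k=5): L=60 R=9
Round 6 (k=30): L=9 R=41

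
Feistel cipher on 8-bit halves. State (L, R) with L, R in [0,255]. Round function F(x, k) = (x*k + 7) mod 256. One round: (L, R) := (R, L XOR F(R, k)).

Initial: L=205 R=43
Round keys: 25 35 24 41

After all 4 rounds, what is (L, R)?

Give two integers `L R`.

Answer: 88 248

Derivation:
Round 1 (k=25): L=43 R=247
Round 2 (k=35): L=247 R=231
Round 3 (k=24): L=231 R=88
Round 4 (k=41): L=88 R=248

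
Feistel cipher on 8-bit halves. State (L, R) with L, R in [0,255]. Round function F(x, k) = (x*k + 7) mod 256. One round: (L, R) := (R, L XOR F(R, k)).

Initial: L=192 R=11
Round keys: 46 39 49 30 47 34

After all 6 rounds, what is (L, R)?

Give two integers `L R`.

Answer: 226 3

Derivation:
Round 1 (k=46): L=11 R=193
Round 2 (k=39): L=193 R=101
Round 3 (k=49): L=101 R=157
Round 4 (k=30): L=157 R=8
Round 5 (k=47): L=8 R=226
Round 6 (k=34): L=226 R=3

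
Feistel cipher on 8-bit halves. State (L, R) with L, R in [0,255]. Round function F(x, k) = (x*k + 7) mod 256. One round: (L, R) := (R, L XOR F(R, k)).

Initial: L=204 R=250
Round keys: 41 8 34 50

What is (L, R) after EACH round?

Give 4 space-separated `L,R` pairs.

Answer: 250,221 221,21 21,12 12,74

Derivation:
Round 1 (k=41): L=250 R=221
Round 2 (k=8): L=221 R=21
Round 3 (k=34): L=21 R=12
Round 4 (k=50): L=12 R=74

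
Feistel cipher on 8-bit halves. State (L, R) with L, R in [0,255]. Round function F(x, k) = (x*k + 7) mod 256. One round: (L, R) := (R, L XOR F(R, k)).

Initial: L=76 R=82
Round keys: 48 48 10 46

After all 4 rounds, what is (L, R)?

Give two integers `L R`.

Round 1 (k=48): L=82 R=43
Round 2 (k=48): L=43 R=69
Round 3 (k=10): L=69 R=146
Round 4 (k=46): L=146 R=6

Answer: 146 6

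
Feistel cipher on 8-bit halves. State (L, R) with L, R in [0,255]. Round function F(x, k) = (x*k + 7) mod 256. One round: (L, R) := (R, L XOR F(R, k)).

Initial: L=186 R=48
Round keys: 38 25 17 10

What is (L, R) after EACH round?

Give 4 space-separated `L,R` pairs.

Round 1 (k=38): L=48 R=157
Round 2 (k=25): L=157 R=108
Round 3 (k=17): L=108 R=174
Round 4 (k=10): L=174 R=191

Answer: 48,157 157,108 108,174 174,191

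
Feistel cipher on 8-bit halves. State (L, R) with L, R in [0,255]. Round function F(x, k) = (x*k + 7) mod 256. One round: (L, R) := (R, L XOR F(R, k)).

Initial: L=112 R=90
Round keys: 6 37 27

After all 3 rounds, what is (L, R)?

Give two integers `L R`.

Round 1 (k=6): L=90 R=83
Round 2 (k=37): L=83 R=92
Round 3 (k=27): L=92 R=232

Answer: 92 232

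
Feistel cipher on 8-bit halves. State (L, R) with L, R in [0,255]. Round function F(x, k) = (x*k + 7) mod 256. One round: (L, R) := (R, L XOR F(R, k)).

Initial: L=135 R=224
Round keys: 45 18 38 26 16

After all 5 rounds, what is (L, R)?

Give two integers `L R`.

Answer: 38 86

Derivation:
Round 1 (k=45): L=224 R=224
Round 2 (k=18): L=224 R=39
Round 3 (k=38): L=39 R=49
Round 4 (k=26): L=49 R=38
Round 5 (k=16): L=38 R=86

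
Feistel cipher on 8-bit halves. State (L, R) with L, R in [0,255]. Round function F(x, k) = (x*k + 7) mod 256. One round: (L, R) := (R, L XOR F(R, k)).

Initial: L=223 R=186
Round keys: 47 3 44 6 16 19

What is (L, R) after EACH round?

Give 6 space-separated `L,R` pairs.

Answer: 186,242 242,103 103,73 73,218 218,238 238,107

Derivation:
Round 1 (k=47): L=186 R=242
Round 2 (k=3): L=242 R=103
Round 3 (k=44): L=103 R=73
Round 4 (k=6): L=73 R=218
Round 5 (k=16): L=218 R=238
Round 6 (k=19): L=238 R=107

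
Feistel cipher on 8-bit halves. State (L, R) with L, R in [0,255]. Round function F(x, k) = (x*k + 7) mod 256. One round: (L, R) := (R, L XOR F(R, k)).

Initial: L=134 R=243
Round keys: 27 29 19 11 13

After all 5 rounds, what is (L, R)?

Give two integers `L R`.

Round 1 (k=27): L=243 R=46
Round 2 (k=29): L=46 R=206
Round 3 (k=19): L=206 R=127
Round 4 (k=11): L=127 R=178
Round 5 (k=13): L=178 R=110

Answer: 178 110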